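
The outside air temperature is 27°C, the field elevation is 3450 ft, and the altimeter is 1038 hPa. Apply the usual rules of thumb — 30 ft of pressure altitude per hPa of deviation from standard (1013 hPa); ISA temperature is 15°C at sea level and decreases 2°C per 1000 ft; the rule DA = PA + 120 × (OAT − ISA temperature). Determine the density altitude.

4788 ft

Pressure altitude = 3450 + (1013 − 1038) × 30 = 3450 + (-750) = 2700 ft.
ISA temperature at 2700 ft = 15 − 2 × (2700/1000) = 9.6°C.
ISA deviation = 27 − 9.6 = +17.4°C.
Density altitude = 2700 + 120 × (17.4) = 4788 ft.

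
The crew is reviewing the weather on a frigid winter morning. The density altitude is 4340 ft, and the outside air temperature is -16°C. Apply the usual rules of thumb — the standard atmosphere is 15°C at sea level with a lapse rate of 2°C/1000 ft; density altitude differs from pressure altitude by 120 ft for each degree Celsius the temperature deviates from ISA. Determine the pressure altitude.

6500 ft

DA = PA + 120 × (OAT − (15 − 2·PA/1000)) = PA + 120·OAT − 1800 + 0.24·PA = 1.24·PA + 120·OAT − 1800.
So 1.24·PA = 4340 − 120 × (-16) + 1800 = 8060.
PA = 8060 / 1.24 = 6500 ft.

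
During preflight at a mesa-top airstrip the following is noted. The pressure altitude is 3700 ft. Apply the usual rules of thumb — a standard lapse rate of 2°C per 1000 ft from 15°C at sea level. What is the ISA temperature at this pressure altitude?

7.6°C

ISA temperature = 15 − 2 × (3700/1000) = 15 − 7.4 = 7.6°C.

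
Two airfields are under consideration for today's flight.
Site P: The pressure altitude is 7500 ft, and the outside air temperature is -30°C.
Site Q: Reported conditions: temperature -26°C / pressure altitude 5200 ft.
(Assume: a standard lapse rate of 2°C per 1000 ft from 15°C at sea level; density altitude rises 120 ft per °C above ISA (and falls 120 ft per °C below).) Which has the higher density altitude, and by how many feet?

Site P: ISA temp = 0°C, deviation -30°C, DA = 7500 + 120 × (-30) = 3900 ft.
Site Q: ISA temp = 4.6°C, deviation -30.6°C, DA = 5200 + 120 × (-30.6) = 1528 ft.
Site P is higher by 3900 − 1528 = 2372 ft.

Site P by 2372 ft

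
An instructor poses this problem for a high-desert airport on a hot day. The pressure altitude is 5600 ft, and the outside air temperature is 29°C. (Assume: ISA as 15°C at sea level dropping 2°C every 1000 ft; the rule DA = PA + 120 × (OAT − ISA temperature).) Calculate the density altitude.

ISA temperature at 5600 ft = 15 − 2 × (5600/1000) = 3.8°C.
ISA deviation = 29 − 3.8 = +25.2°C.
Density altitude = 5600 + 120 × (25.2) = 5600 + (+3024) = 8624 ft.

8624 ft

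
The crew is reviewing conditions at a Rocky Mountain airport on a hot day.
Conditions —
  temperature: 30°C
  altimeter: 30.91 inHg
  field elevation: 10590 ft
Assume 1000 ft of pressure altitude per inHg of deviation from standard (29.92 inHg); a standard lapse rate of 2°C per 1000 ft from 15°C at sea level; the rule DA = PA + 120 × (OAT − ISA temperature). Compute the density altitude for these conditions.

13704 ft

Pressure altitude = 10590 + (29.92 − 30.91) × 1000 = 10590 + (-990) = 9600 ft.
ISA temperature at 9600 ft = 15 − 2 × (9600/1000) = -4.2°C.
ISA deviation = 30 − (-4.2) = +34.2°C.
Density altitude = 9600 + 120 × (34.2) = 13704 ft.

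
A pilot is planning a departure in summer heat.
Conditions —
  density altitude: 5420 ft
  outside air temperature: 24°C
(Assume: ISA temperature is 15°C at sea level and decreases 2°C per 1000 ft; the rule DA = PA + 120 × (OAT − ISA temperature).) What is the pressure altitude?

DA = PA + 120 × (OAT − (15 − 2·PA/1000)) = PA + 120·OAT − 1800 + 0.24·PA = 1.24·PA + 120·OAT − 1800.
So 1.24·PA = 5420 − 120 × 24 + 1800 = 4340.
PA = 4340 / 1.24 = 3500 ft.

3500 ft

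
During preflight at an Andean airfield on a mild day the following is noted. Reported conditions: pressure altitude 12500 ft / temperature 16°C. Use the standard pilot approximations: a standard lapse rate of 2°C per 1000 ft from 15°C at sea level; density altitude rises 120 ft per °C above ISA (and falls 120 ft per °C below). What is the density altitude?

15620 ft

ISA temperature at 12500 ft = 15 − 2 × (12500/1000) = -10°C.
ISA deviation = 16 − (-10) = +26°C.
Density altitude = 12500 + 120 × (26) = 12500 + (+3120) = 15620 ft.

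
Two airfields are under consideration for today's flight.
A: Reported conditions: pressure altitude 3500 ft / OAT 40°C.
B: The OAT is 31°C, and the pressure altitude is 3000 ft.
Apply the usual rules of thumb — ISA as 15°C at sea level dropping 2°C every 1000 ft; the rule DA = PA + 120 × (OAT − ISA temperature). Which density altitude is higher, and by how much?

A by 1700 ft

A: ISA temp = 8°C, deviation +32°C, DA = 3500 + 120 × 32 = 7340 ft.
B: ISA temp = 9°C, deviation +22°C, DA = 3000 + 120 × 22 = 5640 ft.
A is higher by 7340 − 5640 = 1700 ft.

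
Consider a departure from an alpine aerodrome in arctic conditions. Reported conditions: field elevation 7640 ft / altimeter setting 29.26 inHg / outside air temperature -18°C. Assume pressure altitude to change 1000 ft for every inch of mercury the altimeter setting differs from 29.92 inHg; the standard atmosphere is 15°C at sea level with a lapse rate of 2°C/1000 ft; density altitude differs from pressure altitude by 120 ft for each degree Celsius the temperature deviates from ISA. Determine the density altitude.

Pressure altitude = 7640 + (29.92 − 29.26) × 1000 = 7640 + (+660) = 8300 ft.
ISA temperature at 8300 ft = 15 − 2 × (8300/1000) = -1.6°C.
ISA deviation = -18 − (-1.6) = -16.4°C.
Density altitude = 8300 + 120 × (-16.4) = 6332 ft.

6332 ft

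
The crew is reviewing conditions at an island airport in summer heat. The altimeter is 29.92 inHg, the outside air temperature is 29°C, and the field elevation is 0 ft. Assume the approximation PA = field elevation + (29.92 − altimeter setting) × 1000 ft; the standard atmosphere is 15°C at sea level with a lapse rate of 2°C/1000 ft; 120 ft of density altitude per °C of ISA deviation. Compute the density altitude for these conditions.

1680 ft

Pressure altitude = 0 + (29.92 − 29.92) × 1000 = 0 + (0) = 0 ft.
ISA temperature at 0 ft = 15 − 2 × (0/1000) = 15°C.
ISA deviation = 29 − 15 = +14°C.
Density altitude = 0 + 120 × (14) = 1680 ft.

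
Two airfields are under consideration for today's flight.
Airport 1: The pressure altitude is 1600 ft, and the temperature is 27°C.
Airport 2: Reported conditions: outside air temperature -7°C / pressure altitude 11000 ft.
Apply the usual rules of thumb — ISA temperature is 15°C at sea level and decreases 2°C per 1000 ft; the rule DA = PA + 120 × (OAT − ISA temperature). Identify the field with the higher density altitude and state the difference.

Airport 2 by 7576 ft

Airport 1: ISA temp = 11.8°C, deviation +15.2°C, DA = 1600 + 120 × 15.2 = 3424 ft.
Airport 2: ISA temp = -7°C, deviation 0°C, DA = 11000 + 120 × 0 = 11000 ft.
Airport 2 is higher by 11000 − 3424 = 7576 ft.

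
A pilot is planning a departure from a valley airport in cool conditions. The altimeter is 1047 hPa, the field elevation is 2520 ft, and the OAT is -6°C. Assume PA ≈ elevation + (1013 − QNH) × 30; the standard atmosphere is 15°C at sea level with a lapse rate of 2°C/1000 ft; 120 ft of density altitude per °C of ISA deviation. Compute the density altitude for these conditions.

Pressure altitude = 2520 + (1013 − 1047) × 30 = 2520 + (-1020) = 1500 ft.
ISA temperature at 1500 ft = 15 − 2 × (1500/1000) = 12°C.
ISA deviation = -6 − 12 = -18°C.
Density altitude = 1500 + 120 × (-18) = -660 ft.

-660 ft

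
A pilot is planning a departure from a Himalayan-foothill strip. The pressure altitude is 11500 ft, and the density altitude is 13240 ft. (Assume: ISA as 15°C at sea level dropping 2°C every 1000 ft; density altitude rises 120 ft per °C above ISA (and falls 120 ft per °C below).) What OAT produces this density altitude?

Density altitude − pressure altitude = 13240 − 11500 = +1740 ft.
At 120 ft/°C that is an ISA deviation of 1740/120 = +14.5°C.
ISA temperature at 11500 ft = 15 − 2 × (11500/1000) = -8°C.
OAT = ISA + deviation = -8 + (+14.5) = 6.5°C.

6.5°C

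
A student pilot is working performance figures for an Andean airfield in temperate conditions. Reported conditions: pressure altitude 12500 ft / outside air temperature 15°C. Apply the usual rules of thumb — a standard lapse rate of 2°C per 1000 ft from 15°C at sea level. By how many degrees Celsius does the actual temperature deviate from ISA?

ISA temperature at 12500 ft = 15 − 2 × (12500/1000) = -10°C.
Deviation = OAT − ISA = 15 − (-10) = +25°C.

ISA+25°C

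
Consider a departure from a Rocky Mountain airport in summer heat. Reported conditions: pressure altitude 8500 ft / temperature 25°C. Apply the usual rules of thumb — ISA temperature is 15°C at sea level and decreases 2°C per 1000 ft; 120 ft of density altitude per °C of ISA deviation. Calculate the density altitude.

11740 ft

ISA temperature at 8500 ft = 15 − 2 × (8500/1000) = -2°C.
ISA deviation = 25 − (-2) = +27°C.
Density altitude = 8500 + 120 × (27) = 8500 + (+3240) = 11740 ft.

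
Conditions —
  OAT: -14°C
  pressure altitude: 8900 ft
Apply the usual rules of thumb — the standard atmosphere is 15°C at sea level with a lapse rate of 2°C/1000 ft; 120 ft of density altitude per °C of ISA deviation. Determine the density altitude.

7556 ft

ISA temperature at 8900 ft = 15 − 2 × (8900/1000) = -2.8°C.
ISA deviation = -14 − (-2.8) = -11.2°C.
Density altitude = 8900 + 120 × (-11.2) = 8900 + (-1344) = 7556 ft.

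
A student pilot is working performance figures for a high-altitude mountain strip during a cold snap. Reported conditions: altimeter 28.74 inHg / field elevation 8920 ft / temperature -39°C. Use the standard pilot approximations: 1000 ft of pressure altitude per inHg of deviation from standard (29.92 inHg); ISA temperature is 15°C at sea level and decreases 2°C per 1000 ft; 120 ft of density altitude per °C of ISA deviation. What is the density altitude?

Pressure altitude = 8920 + (29.92 − 28.74) × 1000 = 8920 + (+1180) = 10100 ft.
ISA temperature at 10100 ft = 15 − 2 × (10100/1000) = -5.2°C.
ISA deviation = -39 − (-5.2) = -33.8°C.
Density altitude = 10100 + 120 × (-33.8) = 6044 ft.

6044 ft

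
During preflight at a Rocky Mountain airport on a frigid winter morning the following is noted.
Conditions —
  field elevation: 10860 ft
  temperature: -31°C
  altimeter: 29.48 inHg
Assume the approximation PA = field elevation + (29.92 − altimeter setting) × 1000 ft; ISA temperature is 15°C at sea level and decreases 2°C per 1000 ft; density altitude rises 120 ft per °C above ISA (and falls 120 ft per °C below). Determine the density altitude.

Pressure altitude = 10860 + (29.92 − 29.48) × 1000 = 10860 + (+440) = 11300 ft.
ISA temperature at 11300 ft = 15 − 2 × (11300/1000) = -7.6°C.
ISA deviation = -31 − (-7.6) = -23.4°C.
Density altitude = 11300 + 120 × (-23.4) = 8492 ft.

8492 ft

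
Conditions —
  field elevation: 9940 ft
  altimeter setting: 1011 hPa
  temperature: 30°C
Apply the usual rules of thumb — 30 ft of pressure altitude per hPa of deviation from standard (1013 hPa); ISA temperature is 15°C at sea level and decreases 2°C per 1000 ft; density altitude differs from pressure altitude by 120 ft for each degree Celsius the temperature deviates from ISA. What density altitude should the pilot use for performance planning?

Pressure altitude = 9940 + (1013 − 1011) × 30 = 9940 + (+60) = 10000 ft.
ISA temperature at 10000 ft = 15 − 2 × (10000/1000) = -5°C.
ISA deviation = 30 − (-5) = +35°C.
Density altitude = 10000 + 120 × (35) = 14200 ft.

14200 ft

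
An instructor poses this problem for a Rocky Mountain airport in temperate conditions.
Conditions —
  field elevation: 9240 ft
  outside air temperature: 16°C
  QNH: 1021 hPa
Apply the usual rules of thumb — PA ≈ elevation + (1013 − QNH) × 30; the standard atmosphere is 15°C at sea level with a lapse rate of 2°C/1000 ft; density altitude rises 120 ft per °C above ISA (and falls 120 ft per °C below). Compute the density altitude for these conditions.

Pressure altitude = 9240 + (1013 − 1021) × 30 = 9240 + (-240) = 9000 ft.
ISA temperature at 9000 ft = 15 − 2 × (9000/1000) = -3°C.
ISA deviation = 16 − (-3) = +19°C.
Density altitude = 9000 + 120 × (19) = 11280 ft.

11280 ft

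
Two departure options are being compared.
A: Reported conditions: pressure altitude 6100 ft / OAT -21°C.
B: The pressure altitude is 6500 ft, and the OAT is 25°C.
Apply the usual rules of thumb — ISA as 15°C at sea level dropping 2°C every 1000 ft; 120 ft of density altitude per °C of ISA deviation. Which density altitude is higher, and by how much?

A: ISA temp = 2.8°C, deviation -23.8°C, DA = 6100 + 120 × (-23.8) = 3244 ft.
B: ISA temp = 2°C, deviation +23°C, DA = 6500 + 120 × 23 = 9260 ft.
B is higher by 9260 − 3244 = 6016 ft.

B by 6016 ft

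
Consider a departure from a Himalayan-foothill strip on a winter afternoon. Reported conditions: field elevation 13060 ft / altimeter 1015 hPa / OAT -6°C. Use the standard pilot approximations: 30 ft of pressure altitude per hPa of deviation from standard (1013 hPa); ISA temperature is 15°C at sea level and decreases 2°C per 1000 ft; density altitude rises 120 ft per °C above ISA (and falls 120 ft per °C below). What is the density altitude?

13600 ft

Pressure altitude = 13060 + (1013 − 1015) × 30 = 13060 + (-60) = 13000 ft.
ISA temperature at 13000 ft = 15 − 2 × (13000/1000) = -11°C.
ISA deviation = -6 − (-11) = +5°C.
Density altitude = 13000 + 120 × (5) = 13600 ft.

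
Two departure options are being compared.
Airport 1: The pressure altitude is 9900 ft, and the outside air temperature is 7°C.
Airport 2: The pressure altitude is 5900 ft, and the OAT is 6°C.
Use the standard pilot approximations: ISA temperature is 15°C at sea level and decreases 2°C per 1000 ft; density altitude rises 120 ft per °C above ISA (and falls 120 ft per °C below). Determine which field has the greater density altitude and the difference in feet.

Airport 1 by 5080 ft

Airport 1: ISA temp = -4.8°C, deviation +11.8°C, DA = 9900 + 120 × 11.8 = 11316 ft.
Airport 2: ISA temp = 3.2°C, deviation +2.8°C, DA = 5900 + 120 × 2.8 = 6236 ft.
Airport 1 is higher by 11316 − 6236 = 5080 ft.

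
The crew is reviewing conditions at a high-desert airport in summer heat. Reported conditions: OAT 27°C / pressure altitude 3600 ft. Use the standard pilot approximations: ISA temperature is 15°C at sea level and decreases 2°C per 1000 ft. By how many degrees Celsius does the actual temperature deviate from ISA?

ISA temperature at 3600 ft = 15 − 2 × (3600/1000) = 7.8°C.
Deviation = OAT − ISA = 27 − 7.8 = +19.2°C.

ISA+19.2°C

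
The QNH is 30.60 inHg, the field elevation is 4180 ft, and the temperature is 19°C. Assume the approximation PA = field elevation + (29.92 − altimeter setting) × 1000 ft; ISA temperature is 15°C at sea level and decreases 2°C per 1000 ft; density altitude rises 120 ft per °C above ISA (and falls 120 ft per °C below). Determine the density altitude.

4820 ft

Pressure altitude = 4180 + (29.92 − 30.60) × 1000 = 4180 + (-680) = 3500 ft.
ISA temperature at 3500 ft = 15 − 2 × (3500/1000) = 8°C.
ISA deviation = 19 − 8 = +11°C.
Density altitude = 3500 + 120 × (11) = 4820 ft.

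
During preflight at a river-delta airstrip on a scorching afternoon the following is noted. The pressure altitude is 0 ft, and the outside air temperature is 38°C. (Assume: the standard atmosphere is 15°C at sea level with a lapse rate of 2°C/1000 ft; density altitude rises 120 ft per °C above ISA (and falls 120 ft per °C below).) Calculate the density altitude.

2760 ft

ISA temperature at 0 ft = 15 − 2 × (0/1000) = 15°C.
ISA deviation = 38 − 15 = +23°C.
Density altitude = 0 + 120 × (23) = 0 + (+2760) = 2760 ft.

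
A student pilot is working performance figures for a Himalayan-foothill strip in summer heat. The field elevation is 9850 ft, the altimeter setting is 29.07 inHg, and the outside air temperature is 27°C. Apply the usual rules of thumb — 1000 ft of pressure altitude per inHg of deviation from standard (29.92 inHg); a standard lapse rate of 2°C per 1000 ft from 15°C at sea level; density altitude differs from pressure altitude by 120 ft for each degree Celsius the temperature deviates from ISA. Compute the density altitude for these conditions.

Pressure altitude = 9850 + (29.92 − 29.07) × 1000 = 9850 + (+850) = 10700 ft.
ISA temperature at 10700 ft = 15 − 2 × (10700/1000) = -6.4°C.
ISA deviation = 27 − (-6.4) = +33.4°C.
Density altitude = 10700 + 120 × (33.4) = 14708 ft.

14708 ft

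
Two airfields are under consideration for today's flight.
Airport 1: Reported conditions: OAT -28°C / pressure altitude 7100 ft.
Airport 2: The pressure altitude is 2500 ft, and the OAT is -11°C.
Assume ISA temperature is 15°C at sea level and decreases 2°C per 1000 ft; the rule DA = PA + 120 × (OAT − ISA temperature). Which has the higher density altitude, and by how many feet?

Airport 1 by 3664 ft

Airport 1: ISA temp = 0.8°C, deviation -28.8°C, DA = 7100 + 120 × (-28.8) = 3644 ft.
Airport 2: ISA temp = 10°C, deviation -21°C, DA = 2500 + 120 × (-21) = -20 ft.
Airport 1 is higher by 3644 − (-20) = 3664 ft.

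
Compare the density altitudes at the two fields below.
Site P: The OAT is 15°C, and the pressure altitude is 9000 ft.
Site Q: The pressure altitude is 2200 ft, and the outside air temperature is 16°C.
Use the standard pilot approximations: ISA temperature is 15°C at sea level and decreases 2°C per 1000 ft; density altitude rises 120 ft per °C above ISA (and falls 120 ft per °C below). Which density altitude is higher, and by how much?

Site P by 8312 ft

Site P: ISA temp = -3°C, deviation +18°C, DA = 9000 + 120 × 18 = 11160 ft.
Site Q: ISA temp = 10.6°C, deviation +5.4°C, DA = 2200 + 120 × 5.4 = 2848 ft.
Site P is higher by 11160 − 2848 = 8312 ft.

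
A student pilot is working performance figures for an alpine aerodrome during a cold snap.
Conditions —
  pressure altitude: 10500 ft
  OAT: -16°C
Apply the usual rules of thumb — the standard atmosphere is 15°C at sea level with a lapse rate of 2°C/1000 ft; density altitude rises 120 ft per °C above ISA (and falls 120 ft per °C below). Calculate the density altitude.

9300 ft

ISA temperature at 10500 ft = 15 − 2 × (10500/1000) = -6°C.
ISA deviation = -16 − (-6) = -10°C.
Density altitude = 10500 + 120 × (-10) = 10500 + (-1200) = 9300 ft.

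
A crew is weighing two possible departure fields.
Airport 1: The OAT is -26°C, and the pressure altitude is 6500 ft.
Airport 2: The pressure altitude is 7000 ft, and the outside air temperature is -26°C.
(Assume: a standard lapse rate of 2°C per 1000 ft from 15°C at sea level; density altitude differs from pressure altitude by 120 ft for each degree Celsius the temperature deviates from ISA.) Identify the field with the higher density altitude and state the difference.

Airport 1: ISA temp = 2°C, deviation -28°C, DA = 6500 + 120 × (-28) = 3140 ft.
Airport 2: ISA temp = 1°C, deviation -27°C, DA = 7000 + 120 × (-27) = 3760 ft.
Airport 2 is higher by 3760 − 3140 = 620 ft.

Airport 2 by 620 ft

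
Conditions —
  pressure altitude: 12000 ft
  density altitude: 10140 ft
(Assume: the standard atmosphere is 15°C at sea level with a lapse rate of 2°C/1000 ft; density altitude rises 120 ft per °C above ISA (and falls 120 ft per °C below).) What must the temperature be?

-24.5°C

Density altitude − pressure altitude = 10140 − 12000 = -1860 ft.
At 120 ft/°C that is an ISA deviation of -1860/120 = -15.5°C.
ISA temperature at 12000 ft = 15 − 2 × (12000/1000) = -9°C.
OAT = ISA + deviation = -9 + (-15.5) = -24.5°C.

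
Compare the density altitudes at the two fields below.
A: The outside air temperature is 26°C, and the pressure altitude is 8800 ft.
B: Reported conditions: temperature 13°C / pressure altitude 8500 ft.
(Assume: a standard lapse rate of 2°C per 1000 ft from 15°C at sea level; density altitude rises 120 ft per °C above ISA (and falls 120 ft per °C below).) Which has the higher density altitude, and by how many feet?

A by 1932 ft

A: ISA temp = -2.6°C, deviation +28.6°C, DA = 8800 + 120 × 28.6 = 12232 ft.
B: ISA temp = -2°C, deviation +15°C, DA = 8500 + 120 × 15 = 10300 ft.
A is higher by 12232 − 10300 = 1932 ft.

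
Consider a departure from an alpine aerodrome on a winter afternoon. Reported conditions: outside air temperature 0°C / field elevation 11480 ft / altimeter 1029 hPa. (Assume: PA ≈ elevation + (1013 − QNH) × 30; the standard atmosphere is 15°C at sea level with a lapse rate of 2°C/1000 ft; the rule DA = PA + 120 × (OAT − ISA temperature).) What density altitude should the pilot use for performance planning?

11840 ft

Pressure altitude = 11480 + (1013 − 1029) × 30 = 11480 + (-480) = 11000 ft.
ISA temperature at 11000 ft = 15 − 2 × (11000/1000) = -7°C.
ISA deviation = 0 − (-7) = +7°C.
Density altitude = 11000 + 120 × (7) = 11840 ft.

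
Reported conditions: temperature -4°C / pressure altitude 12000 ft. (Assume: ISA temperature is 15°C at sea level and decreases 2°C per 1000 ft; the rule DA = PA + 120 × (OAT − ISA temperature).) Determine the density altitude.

ISA temperature at 12000 ft = 15 − 2 × (12000/1000) = -9°C.
ISA deviation = -4 − (-9) = +5°C.
Density altitude = 12000 + 120 × (5) = 12000 + (+600) = 12600 ft.

12600 ft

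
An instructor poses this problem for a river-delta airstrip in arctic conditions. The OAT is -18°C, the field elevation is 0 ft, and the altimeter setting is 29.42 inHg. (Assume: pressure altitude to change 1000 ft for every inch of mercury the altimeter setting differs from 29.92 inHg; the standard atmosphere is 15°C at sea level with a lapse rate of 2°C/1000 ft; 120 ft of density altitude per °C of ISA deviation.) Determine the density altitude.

Pressure altitude = 0 + (29.92 − 29.42) × 1000 = 0 + (+500) = 500 ft.
ISA temperature at 500 ft = 15 − 2 × (500/1000) = 14°C.
ISA deviation = -18 − 14 = -32°C.
Density altitude = 500 + 120 × (-32) = -3340 ft.

-3340 ft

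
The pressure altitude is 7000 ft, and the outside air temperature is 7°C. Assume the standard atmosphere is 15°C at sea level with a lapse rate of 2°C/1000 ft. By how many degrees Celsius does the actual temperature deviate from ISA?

ISA+6°C

ISA temperature at 7000 ft = 15 − 2 × (7000/1000) = 1°C.
Deviation = OAT − ISA = 7 − 1 = +6°C.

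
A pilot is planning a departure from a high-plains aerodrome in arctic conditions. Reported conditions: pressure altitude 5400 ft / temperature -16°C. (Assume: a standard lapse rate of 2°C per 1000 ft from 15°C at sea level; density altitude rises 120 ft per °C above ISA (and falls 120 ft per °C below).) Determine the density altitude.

2976 ft

ISA temperature at 5400 ft = 15 − 2 × (5400/1000) = 4.2°C.
ISA deviation = -16 − 4.2 = -20.2°C.
Density altitude = 5400 + 120 × (-20.2) = 5400 + (-2424) = 2976 ft.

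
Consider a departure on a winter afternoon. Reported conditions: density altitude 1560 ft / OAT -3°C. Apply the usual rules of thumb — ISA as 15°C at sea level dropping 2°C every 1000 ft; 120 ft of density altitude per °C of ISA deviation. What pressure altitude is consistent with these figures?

3000 ft

DA = PA + 120 × (OAT − (15 − 2·PA/1000)) = PA + 120·OAT − 1800 + 0.24·PA = 1.24·PA + 120·OAT − 1800.
So 1.24·PA = 1560 − 120 × (-3) + 1800 = 3720.
PA = 3720 / 1.24 = 3000 ft.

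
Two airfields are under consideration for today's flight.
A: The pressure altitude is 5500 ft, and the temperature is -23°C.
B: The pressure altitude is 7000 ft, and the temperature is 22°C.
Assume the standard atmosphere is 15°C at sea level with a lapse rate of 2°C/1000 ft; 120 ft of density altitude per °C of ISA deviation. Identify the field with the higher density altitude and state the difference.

A: ISA temp = 4°C, deviation -27°C, DA = 5500 + 120 × (-27) = 2260 ft.
B: ISA temp = 1°C, deviation +21°C, DA = 7000 + 120 × 21 = 9520 ft.
B is higher by 9520 − 2260 = 7260 ft.

B by 7260 ft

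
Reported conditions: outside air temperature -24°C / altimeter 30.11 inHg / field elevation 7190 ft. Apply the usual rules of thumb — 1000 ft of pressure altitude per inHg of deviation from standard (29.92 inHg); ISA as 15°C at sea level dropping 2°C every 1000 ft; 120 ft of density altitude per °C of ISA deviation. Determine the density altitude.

4000 ft

Pressure altitude = 7190 + (29.92 − 30.11) × 1000 = 7190 + (-190) = 7000 ft.
ISA temperature at 7000 ft = 15 − 2 × (7000/1000) = 1°C.
ISA deviation = -24 − 1 = -25°C.
Density altitude = 7000 + 120 × (-25) = 4000 ft.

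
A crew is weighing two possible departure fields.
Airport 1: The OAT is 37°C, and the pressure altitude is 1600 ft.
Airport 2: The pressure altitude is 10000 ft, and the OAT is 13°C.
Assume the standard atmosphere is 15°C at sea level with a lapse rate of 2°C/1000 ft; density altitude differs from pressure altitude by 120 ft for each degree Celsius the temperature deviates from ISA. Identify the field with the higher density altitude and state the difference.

Airport 1: ISA temp = 11.8°C, deviation +25.2°C, DA = 1600 + 120 × 25.2 = 4624 ft.
Airport 2: ISA temp = -5°C, deviation +18°C, DA = 10000 + 120 × 18 = 12160 ft.
Airport 2 is higher by 12160 − 4624 = 7536 ft.

Airport 2 by 7536 ft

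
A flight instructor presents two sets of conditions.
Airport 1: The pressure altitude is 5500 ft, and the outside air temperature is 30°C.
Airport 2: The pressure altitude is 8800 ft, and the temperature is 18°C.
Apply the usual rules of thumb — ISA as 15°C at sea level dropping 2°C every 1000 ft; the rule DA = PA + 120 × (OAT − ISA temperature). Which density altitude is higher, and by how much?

Airport 1: ISA temp = 4°C, deviation +26°C, DA = 5500 + 120 × 26 = 8620 ft.
Airport 2: ISA temp = -2.6°C, deviation +20.6°C, DA = 8800 + 120 × 20.6 = 11272 ft.
Airport 2 is higher by 11272 − 8620 = 2652 ft.

Airport 2 by 2652 ft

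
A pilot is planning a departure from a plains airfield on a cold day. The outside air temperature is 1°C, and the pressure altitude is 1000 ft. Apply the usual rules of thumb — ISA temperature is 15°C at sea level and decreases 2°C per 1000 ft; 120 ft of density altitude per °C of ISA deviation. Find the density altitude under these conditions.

-440 ft

ISA temperature at 1000 ft = 15 − 2 × (1000/1000) = 13°C.
ISA deviation = 1 − 13 = -12°C.
Density altitude = 1000 + 120 × (-12) = 1000 + (-1440) = -440 ft.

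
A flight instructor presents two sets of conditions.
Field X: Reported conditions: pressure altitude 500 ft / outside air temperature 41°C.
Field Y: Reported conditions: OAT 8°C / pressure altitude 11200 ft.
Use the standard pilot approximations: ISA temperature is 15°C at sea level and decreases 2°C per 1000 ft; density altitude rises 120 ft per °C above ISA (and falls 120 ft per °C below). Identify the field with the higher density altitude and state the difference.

Field X: ISA temp = 14°C, deviation +27°C, DA = 500 + 120 × 27 = 3740 ft.
Field Y: ISA temp = -7.4°C, deviation +15.4°C, DA = 11200 + 120 × 15.4 = 13048 ft.
Field Y is higher by 13048 − 3740 = 9308 ft.

Field Y by 9308 ft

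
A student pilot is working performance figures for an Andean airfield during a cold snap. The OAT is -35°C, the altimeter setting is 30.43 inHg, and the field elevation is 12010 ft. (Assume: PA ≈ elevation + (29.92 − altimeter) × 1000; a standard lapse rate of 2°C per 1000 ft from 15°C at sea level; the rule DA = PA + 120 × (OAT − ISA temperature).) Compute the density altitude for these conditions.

8260 ft

Pressure altitude = 12010 + (29.92 − 30.43) × 1000 = 12010 + (-510) = 11500 ft.
ISA temperature at 11500 ft = 15 − 2 × (11500/1000) = -8°C.
ISA deviation = -35 − (-8) = -27°C.
Density altitude = 11500 + 120 × (-27) = 8260 ft.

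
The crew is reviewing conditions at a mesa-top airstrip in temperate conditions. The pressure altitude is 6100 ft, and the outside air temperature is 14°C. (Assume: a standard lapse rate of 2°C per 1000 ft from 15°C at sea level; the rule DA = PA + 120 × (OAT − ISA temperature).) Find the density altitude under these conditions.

7444 ft

ISA temperature at 6100 ft = 15 − 2 × (6100/1000) = 2.8°C.
ISA deviation = 14 − 2.8 = +11.2°C.
Density altitude = 6100 + 120 × (11.2) = 6100 + (+1344) = 7444 ft.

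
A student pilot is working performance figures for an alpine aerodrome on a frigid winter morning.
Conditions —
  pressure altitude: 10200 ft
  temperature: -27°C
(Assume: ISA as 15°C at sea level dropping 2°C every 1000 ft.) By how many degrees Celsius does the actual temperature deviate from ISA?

ISA temperature at 10200 ft = 15 − 2 × (10200/1000) = -5.4°C.
Deviation = OAT − ISA = -27 − (-5.4) = -21.6°C.

ISA-21.6°C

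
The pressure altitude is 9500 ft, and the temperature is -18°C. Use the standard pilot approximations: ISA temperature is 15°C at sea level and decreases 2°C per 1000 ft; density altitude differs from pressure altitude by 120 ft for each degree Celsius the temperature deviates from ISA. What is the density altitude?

ISA temperature at 9500 ft = 15 − 2 × (9500/1000) = -4°C.
ISA deviation = -18 − (-4) = -14°C.
Density altitude = 9500 + 120 × (-14) = 9500 + (-1680) = 7820 ft.

7820 ft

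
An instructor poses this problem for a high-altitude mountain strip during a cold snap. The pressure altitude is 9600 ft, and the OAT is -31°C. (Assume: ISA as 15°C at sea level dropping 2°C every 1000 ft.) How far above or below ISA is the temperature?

ISA temperature at 9600 ft = 15 − 2 × (9600/1000) = -4.2°C.
Deviation = OAT − ISA = -31 − (-4.2) = -26.8°C.

ISA-26.8°C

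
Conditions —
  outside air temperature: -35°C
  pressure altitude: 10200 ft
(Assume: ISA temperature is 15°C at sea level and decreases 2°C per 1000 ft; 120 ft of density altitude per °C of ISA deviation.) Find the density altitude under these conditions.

6648 ft

ISA temperature at 10200 ft = 15 − 2 × (10200/1000) = -5.4°C.
ISA deviation = -35 − (-5.4) = -29.6°C.
Density altitude = 10200 + 120 × (-29.6) = 10200 + (-3552) = 6648 ft.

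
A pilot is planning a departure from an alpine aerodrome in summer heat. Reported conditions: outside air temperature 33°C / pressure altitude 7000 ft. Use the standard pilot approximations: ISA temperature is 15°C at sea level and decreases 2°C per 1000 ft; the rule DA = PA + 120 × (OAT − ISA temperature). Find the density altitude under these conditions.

ISA temperature at 7000 ft = 15 − 2 × (7000/1000) = 1°C.
ISA deviation = 33 − 1 = +32°C.
Density altitude = 7000 + 120 × (32) = 7000 + (+3840) = 10840 ft.

10840 ft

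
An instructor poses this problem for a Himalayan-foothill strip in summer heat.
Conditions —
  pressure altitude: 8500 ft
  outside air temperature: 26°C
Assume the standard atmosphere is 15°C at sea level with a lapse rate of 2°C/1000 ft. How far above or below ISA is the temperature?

ISA temperature at 8500 ft = 15 − 2 × (8500/1000) = -2°C.
Deviation = OAT − ISA = 26 − (-2) = +28°C.

ISA+28°C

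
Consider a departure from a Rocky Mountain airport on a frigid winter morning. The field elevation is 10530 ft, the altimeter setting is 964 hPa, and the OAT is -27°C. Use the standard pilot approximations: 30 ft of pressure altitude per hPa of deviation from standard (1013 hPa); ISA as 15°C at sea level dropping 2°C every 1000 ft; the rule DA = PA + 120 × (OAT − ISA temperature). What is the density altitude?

9840 ft

Pressure altitude = 10530 + (1013 − 964) × 30 = 10530 + (+1470) = 12000 ft.
ISA temperature at 12000 ft = 15 − 2 × (12000/1000) = -9°C.
ISA deviation = -27 − (-9) = -18°C.
Density altitude = 12000 + 120 × (-18) = 9840 ft.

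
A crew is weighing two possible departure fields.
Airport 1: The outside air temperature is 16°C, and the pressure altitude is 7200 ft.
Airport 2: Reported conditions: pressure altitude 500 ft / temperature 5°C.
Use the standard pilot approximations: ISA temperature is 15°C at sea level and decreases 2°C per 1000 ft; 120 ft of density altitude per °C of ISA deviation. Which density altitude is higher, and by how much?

Airport 1 by 9628 ft

Airport 1: ISA temp = 0.6°C, deviation +15.4°C, DA = 7200 + 120 × 15.4 = 9048 ft.
Airport 2: ISA temp = 14°C, deviation -9°C, DA = 500 + 120 × (-9) = -580 ft.
Airport 1 is higher by 9048 − (-580) = 9628 ft.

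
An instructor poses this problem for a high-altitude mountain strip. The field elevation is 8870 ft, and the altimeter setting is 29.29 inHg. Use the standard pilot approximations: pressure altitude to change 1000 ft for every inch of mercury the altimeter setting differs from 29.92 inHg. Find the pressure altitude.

9500 ft

Pressure correction = (29.92 − 29.29) × 1000 = +630 ft.
Pressure altitude = 8870 + (+630) = 9500 ft.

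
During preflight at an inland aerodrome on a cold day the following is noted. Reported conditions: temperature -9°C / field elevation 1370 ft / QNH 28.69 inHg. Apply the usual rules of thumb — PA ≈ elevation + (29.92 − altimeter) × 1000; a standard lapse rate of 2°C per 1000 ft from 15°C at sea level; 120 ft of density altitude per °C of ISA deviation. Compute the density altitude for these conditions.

Pressure altitude = 1370 + (29.92 − 28.69) × 1000 = 1370 + (+1230) = 2600 ft.
ISA temperature at 2600 ft = 15 − 2 × (2600/1000) = 9.8°C.
ISA deviation = -9 − 9.8 = -18.8°C.
Density altitude = 2600 + 120 × (-18.8) = 344 ft.

344 ft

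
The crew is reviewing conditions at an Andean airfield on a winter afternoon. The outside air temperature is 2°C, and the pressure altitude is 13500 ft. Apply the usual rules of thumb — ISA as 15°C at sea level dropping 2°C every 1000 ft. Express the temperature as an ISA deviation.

ISA temperature at 13500 ft = 15 − 2 × (13500/1000) = -12°C.
Deviation = OAT − ISA = 2 − (-12) = +14°C.

ISA+14°C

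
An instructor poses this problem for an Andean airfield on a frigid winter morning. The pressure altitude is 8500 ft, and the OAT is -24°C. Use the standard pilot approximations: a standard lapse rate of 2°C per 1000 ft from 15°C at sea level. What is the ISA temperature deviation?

ISA-22°C

ISA temperature at 8500 ft = 15 − 2 × (8500/1000) = -2°C.
Deviation = OAT − ISA = -24 − (-2) = -22°C.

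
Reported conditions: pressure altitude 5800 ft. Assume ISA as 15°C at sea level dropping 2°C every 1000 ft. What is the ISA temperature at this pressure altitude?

ISA temperature = 15 − 2 × (5800/1000) = 15 − 11.6 = 3.4°C.

3.4°C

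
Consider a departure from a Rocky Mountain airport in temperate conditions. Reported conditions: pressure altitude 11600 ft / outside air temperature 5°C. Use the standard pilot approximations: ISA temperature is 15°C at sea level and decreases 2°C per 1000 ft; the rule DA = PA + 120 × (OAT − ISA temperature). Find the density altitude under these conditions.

ISA temperature at 11600 ft = 15 − 2 × (11600/1000) = -8.2°C.
ISA deviation = 5 − (-8.2) = +13.2°C.
Density altitude = 11600 + 120 × (13.2) = 11600 + (+1584) = 13184 ft.

13184 ft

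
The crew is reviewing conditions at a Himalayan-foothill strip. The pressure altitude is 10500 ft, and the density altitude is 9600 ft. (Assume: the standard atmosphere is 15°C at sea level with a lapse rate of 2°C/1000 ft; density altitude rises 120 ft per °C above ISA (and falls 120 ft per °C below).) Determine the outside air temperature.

Density altitude − pressure altitude = 9600 − 10500 = -900 ft.
At 120 ft/°C that is an ISA deviation of -900/120 = -7.5°C.
ISA temperature at 10500 ft = 15 − 2 × (10500/1000) = -6°C.
OAT = ISA + deviation = -6 + (-7.5) = -13.5°C.

-13.5°C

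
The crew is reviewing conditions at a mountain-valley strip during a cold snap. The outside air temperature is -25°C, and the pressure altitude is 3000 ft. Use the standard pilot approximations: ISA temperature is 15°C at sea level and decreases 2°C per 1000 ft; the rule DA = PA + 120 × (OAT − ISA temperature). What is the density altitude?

ISA temperature at 3000 ft = 15 − 2 × (3000/1000) = 9°C.
ISA deviation = -25 − 9 = -34°C.
Density altitude = 3000 + 120 × (-34) = 3000 + (-4080) = -1080 ft.

-1080 ft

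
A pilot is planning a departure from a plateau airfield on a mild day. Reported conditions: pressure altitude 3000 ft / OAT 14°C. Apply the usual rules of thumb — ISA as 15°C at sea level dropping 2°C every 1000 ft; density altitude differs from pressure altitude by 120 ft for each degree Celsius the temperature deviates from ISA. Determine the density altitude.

ISA temperature at 3000 ft = 15 − 2 × (3000/1000) = 9°C.
ISA deviation = 14 − 9 = +5°C.
Density altitude = 3000 + 120 × (5) = 3000 + (+600) = 3600 ft.

3600 ft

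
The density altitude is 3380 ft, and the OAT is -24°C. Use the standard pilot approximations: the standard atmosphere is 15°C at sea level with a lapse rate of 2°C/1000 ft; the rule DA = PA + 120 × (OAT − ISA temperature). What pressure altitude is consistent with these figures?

6500 ft

DA = PA + 120 × (OAT − (15 − 2·PA/1000)) = PA + 120·OAT − 1800 + 0.24·PA = 1.24·PA + 120·OAT − 1800.
So 1.24·PA = 3380 − 120 × (-24) + 1800 = 8060.
PA = 8060 / 1.24 = 6500 ft.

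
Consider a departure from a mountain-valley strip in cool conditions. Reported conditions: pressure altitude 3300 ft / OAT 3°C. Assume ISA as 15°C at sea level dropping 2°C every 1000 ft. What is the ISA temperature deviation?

ISA temperature at 3300 ft = 15 − 2 × (3300/1000) = 8.4°C.
Deviation = OAT − ISA = 3 − 8.4 = -5.4°C.

ISA-5.4°C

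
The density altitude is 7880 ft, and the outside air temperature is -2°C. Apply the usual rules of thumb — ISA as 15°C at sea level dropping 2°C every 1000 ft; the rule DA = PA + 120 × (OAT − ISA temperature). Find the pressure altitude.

8000 ft

DA = PA + 120 × (OAT − (15 − 2·PA/1000)) = PA + 120·OAT − 1800 + 0.24·PA = 1.24·PA + 120·OAT − 1800.
So 1.24·PA = 7880 − 120 × (-2) + 1800 = 9920.
PA = 9920 / 1.24 = 8000 ft.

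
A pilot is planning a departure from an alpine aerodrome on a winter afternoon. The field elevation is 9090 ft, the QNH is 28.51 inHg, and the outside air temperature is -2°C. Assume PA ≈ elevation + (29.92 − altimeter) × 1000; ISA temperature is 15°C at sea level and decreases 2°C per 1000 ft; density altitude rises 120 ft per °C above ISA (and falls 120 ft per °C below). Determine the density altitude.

10980 ft

Pressure altitude = 9090 + (29.92 − 28.51) × 1000 = 9090 + (+1410) = 10500 ft.
ISA temperature at 10500 ft = 15 − 2 × (10500/1000) = -6°C.
ISA deviation = -2 − (-6) = +4°C.
Density altitude = 10500 + 120 × (4) = 10980 ft.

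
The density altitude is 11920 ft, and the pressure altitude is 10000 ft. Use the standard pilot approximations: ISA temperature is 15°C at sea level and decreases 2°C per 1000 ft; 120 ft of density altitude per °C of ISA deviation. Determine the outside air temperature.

Density altitude − pressure altitude = 11920 − 10000 = +1920 ft.
At 120 ft/°C that is an ISA deviation of 1920/120 = +16°C.
ISA temperature at 10000 ft = 15 − 2 × (10000/1000) = -5°C.
OAT = ISA + deviation = -5 + (+16) = 11°C.

11°C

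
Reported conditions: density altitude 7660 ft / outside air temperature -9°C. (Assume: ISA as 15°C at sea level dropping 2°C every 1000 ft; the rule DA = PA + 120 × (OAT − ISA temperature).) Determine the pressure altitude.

8500 ft

DA = PA + 120 × (OAT − (15 − 2·PA/1000)) = PA + 120·OAT − 1800 + 0.24·PA = 1.24·PA + 120·OAT − 1800.
So 1.24·PA = 7660 − 120 × (-9) + 1800 = 10540.
PA = 10540 / 1.24 = 8500 ft.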